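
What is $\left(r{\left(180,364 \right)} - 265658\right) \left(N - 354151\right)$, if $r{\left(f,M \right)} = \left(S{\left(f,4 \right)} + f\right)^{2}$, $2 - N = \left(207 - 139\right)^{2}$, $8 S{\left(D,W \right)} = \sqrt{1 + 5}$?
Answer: $\frac{2677972441569}{32} - 16144785 \sqrt{6} \approx 8.3647 \cdot 10^{10}$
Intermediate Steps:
$S{\left(D,W \right)} = \frac{\sqrt{6}}{8}$ ($S{\left(D,W \right)} = \frac{\sqrt{1 + 5}}{8} = \frac{\sqrt{6}}{8}$)
$N = -4622$ ($N = 2 - \left(207 - 139\right)^{2} = 2 - 68^{2} = 2 - 4624 = -4622$)
$r{\left(f,M \right)} = \left(f + \frac{\sqrt{6}}{8}\right)^{2}$ ($r{\left(f,M \right)} = \left(\frac{\sqrt{6}}{8} + f\right)^{2} = \left(f + \frac{\sqrt{6}}{8}\right)^{2}$)
$\left(r{\left(180,364 \right)} - 265658\right) \left(N - 354151\right) = \left(\frac{\left(\sqrt{6} + 8 \cdot 180\right)^{2}}{64} - 265658\right) \left(-4622 - 354151\right) = \left(\frac{\left(\sqrt{6} + 1440\right)^{2}}{64} - 265658\right) \left(-358773\right) = \left(\frac{\left(1440 + \sqrt{6}\right)^{2}}{64} - 265658\right) \left(-358773\right) = \left(-265658 + \frac{\left(1440 + \sqrt{6}\right)^{2}}{64}\right) \left(-358773\right) = 95310917634 - \frac{358773 \left(1440 + \sqrt{6}\right)^{2}}{64}$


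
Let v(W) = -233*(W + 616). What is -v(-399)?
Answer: 50561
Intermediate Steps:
v(W) = -143528 - 233*W (v(W) = -233*(616 + W) = -143528 - 233*W)
-v(-399) = -(-143528 - 233*(-399)) = -(-143528 + 92967) = -1*(-50561) = 50561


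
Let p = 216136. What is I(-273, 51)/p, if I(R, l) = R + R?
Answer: -273/108068 ≈ -0.0025262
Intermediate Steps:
I(R, l) = 2*R
I(-273, 51)/p = (2*(-273))/216136 = -546*1/216136 = -273/108068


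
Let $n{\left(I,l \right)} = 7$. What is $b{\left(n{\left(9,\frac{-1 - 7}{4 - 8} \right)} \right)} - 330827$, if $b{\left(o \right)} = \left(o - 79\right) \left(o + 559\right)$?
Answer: $-371579$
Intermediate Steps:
$b{\left(o \right)} = \left(-79 + o\right) \left(559 + o\right)$ ($b{\left(o \right)} = \left(o - 79\right) \left(559 + o\right) = \left(-79 + o\right) \left(559 + o\right)$)
$b{\left(n{\left(9,\frac{-1 - 7}{4 - 8} \right)} \right)} - 330827 = \left(-44161 + 7^{2} + 480 \cdot 7\right) - 330827 = \left(-44161 + 49 + 3360\right) - 330827 = -40752 - 330827 = -371579$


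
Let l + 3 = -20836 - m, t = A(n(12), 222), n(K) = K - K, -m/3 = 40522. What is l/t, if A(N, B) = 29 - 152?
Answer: -100727/123 ≈ -818.92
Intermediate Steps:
m = -121566 (m = -3*40522 = -121566)
n(K) = 0
A(N, B) = -123
t = -123
l = 100727 (l = -3 + (-20836 - 1*(-121566)) = -3 + (-20836 + 121566) = -3 + 100730 = 100727)
l/t = 100727/(-123) = 100727*(-1/123) = -100727/123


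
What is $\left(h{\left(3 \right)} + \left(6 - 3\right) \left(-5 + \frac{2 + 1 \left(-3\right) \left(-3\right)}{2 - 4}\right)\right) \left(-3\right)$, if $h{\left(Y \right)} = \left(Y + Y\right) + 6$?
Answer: $\frac{117}{2} \approx 58.5$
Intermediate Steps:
$h{\left(Y \right)} = 6 + 2 Y$ ($h{\left(Y \right)} = 2 Y + 6 = 6 + 2 Y$)
$\left(h{\left(3 \right)} + \left(6 - 3\right) \left(-5 + \frac{2 + 1 \left(-3\right) \left(-3\right)}{2 - 4}\right)\right) \left(-3\right) = \left(\left(6 + 2 \cdot 3\right) + \left(6 - 3\right) \left(-5 + \frac{2 + 1 \left(-3\right) \left(-3\right)}{2 - 4}\right)\right) \left(-3\right) = \left(\left(6 + 6\right) + 3 \left(-5 + \frac{2 - -9}{-2}\right)\right) \left(-3\right) = \left(12 + 3 \left(-5 + \left(2 + 9\right) \left(- \frac{1}{2}\right)\right)\right) \left(-3\right) = \left(12 + 3 \left(-5 + 11 \left(- \frac{1}{2}\right)\right)\right) \left(-3\right) = \left(12 + 3 \left(-5 - \frac{11}{2}\right)\right) \left(-3\right) = \left(12 + 3 \left(- \frac{21}{2}\right)\right) \left(-3\right) = \left(12 - \frac{63}{2}\right) \left(-3\right) = \left(- \frac{39}{2}\right) \left(-3\right) = \frac{117}{2}$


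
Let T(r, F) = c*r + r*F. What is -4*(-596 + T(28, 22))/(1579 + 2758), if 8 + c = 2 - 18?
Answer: 2608/4337 ≈ 0.60134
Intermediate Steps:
c = -24 (c = -8 + (2 - 18) = -8 - 16 = -24)
T(r, F) = -24*r + F*r (T(r, F) = -24*r + r*F = -24*r + F*r)
-4*(-596 + T(28, 22))/(1579 + 2758) = -4*(-596 + 28*(-24 + 22))/(1579 + 2758) = -4*(-596 + 28*(-2))/4337 = -4*(-596 - 56)/4337 = -(-2608)/4337 = -4*(-652/4337) = 2608/4337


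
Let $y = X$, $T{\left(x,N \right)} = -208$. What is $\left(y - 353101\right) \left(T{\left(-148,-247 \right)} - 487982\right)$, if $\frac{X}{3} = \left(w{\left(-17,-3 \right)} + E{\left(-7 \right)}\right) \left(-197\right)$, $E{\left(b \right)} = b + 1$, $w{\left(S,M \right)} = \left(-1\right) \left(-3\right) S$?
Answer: $155934720660$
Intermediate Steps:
$w{\left(S,M \right)} = 3 S$
$E{\left(b \right)} = 1 + b$
$X = 33687$ ($X = 3 \left(3 \left(-17\right) + \left(1 - 7\right)\right) \left(-197\right) = 3 \left(-51 - 6\right) \left(-197\right) = 3 \left(\left(-57\right) \left(-197\right)\right) = 3 \cdot 11229 = 33687$)
$y = 33687$
$\left(y - 353101\right) \left(T{\left(-148,-247 \right)} - 487982\right) = \left(33687 - 353101\right) \left(-208 - 487982\right) = \left(-319414\right) \left(-488190\right) = 155934720660$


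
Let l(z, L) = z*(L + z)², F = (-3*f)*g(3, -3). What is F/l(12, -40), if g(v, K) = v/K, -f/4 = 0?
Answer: 0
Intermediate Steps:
f = 0 (f = -4*0 = 0)
F = 0 (F = (-3*0)*(3/(-3)) = 0*(3*(-⅓)) = 0*(-1) = 0)
F/l(12, -40) = 0/((12*(-40 + 12)²)) = 0/((12*(-28)²)) = 0/((12*784)) = 0/9408 = 0*(1/9408) = 0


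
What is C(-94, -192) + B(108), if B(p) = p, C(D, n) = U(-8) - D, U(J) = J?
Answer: 194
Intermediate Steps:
C(D, n) = -8 - D
C(-94, -192) + B(108) = (-8 - 1*(-94)) + 108 = (-8 + 94) + 108 = 86 + 108 = 194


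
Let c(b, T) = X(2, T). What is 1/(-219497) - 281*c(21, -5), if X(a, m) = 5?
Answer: -308393286/219497 ≈ -1405.0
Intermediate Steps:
c(b, T) = 5
1/(-219497) - 281*c(21, -5) = 1/(-219497) - 281*5 = -1/219497 - 1405 = -308393286/219497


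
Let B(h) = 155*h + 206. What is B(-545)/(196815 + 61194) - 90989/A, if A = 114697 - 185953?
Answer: 342574687/360484104 ≈ 0.95032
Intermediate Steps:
B(h) = 206 + 155*h
A = -71256
B(-545)/(196815 + 61194) - 90989/A = (206 + 155*(-545))/(196815 + 61194) - 90989/(-71256) = (206 - 84475)/258009 - 90989*(-1/71256) = -84269*1/258009 + 90989/71256 = -4957/15177 + 90989/71256 = 342574687/360484104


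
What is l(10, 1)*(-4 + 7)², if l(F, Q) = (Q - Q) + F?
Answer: 90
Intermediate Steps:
l(F, Q) = F (l(F, Q) = 0 + F = F)
l(10, 1)*(-4 + 7)² = 10*(-4 + 7)² = 10*3² = 10*9 = 90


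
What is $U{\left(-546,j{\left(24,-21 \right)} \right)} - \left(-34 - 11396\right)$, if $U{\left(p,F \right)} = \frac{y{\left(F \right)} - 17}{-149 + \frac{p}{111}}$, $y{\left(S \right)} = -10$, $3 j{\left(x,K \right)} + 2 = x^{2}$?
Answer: $\frac{65094849}{5695} \approx 11430.0$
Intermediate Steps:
$j{\left(x,K \right)} = - \frac{2}{3} + \frac{x^{2}}{3}$
$U{\left(p,F \right)} = - \frac{27}{-149 + \frac{p}{111}}$ ($U{\left(p,F \right)} = \frac{-10 - 17}{-149 + \frac{p}{111}} = - \frac{27}{-149 + p \frac{1}{111}} = - \frac{27}{-149 + \frac{p}{111}}$)
$U{\left(-546,j{\left(24,-21 \right)} \right)} - \left(-34 - 11396\right) = - \frac{2997}{-16539 - 546} - \left(-34 - 11396\right) = - \frac{2997}{-17085} - \left(-34 - 11396\right) = \left(-2997\right) \left(- \frac{1}{17085}\right) - -11430 = \frac{999}{5695} + 11430 = \frac{65094849}{5695}$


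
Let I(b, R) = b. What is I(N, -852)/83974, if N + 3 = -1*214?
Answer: -217/83974 ≈ -0.0025841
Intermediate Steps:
N = -217 (N = -3 - 1*214 = -3 - 214 = -217)
I(N, -852)/83974 = -217/83974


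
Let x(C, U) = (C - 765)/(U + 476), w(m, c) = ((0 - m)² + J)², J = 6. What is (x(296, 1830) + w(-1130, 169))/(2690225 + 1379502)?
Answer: 3759907479119347/9384790462 ≈ 4.0064e+5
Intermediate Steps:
w(m, c) = (6 + m²)² (w(m, c) = ((0 - m)² + 6)² = ((-m)² + 6)² = (m² + 6)² = (6 + m²)²)
x(C, U) = (-765 + C)/(476 + U)
(x(296, 1830) + w(-1130, 169))/(2690225 + 1379502) = ((-765 + 296)/(476 + 1830) + (6 + (-1130)²)²)/(2690225 + 1379502) = (-469/2306 + (6 + 1276900)²)/4069727 = ((1/2306)*(-469) + 1276906²)*(1/4069727) = (-469/2306 + 1630488932836)*(1/4069727) = (3759907479119347/2306)*(1/4069727) = 3759907479119347/9384790462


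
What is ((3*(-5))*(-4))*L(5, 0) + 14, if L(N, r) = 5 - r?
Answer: 314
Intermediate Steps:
((3*(-5))*(-4))*L(5, 0) + 14 = ((3*(-5))*(-4))*(5 - 1*0) + 14 = (-15*(-4))*(5 + 0) + 14 = 60*5 + 14 = 300 + 14 = 314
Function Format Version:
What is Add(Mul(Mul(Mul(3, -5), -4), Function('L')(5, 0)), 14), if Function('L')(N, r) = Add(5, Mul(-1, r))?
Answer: 314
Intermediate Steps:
Add(Mul(Mul(Mul(3, -5), -4), Function('L')(5, 0)), 14) = Add(Mul(Mul(Mul(3, -5), -4), Add(5, Mul(-1, 0))), 14) = Add(Mul(Mul(-15, -4), Add(5, 0)), 14) = Add(Mul(60, 5), 14) = Add(300, 14) = 314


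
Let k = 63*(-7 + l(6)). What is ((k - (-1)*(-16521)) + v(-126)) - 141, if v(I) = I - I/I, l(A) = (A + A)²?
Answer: -8158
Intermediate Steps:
l(A) = 4*A² (l(A) = (2*A)² = 4*A²)
v(I) = -1 + I (v(I) = I - 1*1 = I - 1 = -1 + I)
k = 8631 (k = 63*(-7 + 4*6²) = 63*(-7 + 4*36) = 63*(-7 + 144) = 63*137 = 8631)
((k - (-1)*(-16521)) + v(-126)) - 141 = ((8631 - (-1)*(-16521)) + (-1 - 126)) - 141 = ((8631 - 1*16521) - 127) - 141 = ((8631 - 16521) - 127) - 141 = (-7890 - 127) - 141 = -8017 - 141 = -8158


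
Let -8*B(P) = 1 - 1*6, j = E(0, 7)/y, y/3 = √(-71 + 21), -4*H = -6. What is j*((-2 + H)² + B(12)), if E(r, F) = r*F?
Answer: 0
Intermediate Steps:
H = 3/2 (H = -¼*(-6) = 3/2 ≈ 1.5000)
E(r, F) = F*r
y = 15*I*√2 (y = 3*√(-71 + 21) = 3*√(-50) = 3*(5*I*√2) = 15*I*√2 ≈ 21.213*I)
j = 0 (j = (7*0)/((15*I*√2)) = 0*(-I*√2/30) = 0)
B(P) = 5/8 (B(P) = -(1 - 1*6)/8 = -(1 - 6)/8 = -⅛*(-5) = 5/8)
j*((-2 + H)² + B(12)) = 0*((-2 + 3/2)² + 5/8) = 0*((-½)² + 5/8) = 0*(¼ + 5/8) = 0*(7/8) = 0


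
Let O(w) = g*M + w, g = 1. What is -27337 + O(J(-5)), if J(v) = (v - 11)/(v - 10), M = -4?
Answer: -410099/15 ≈ -27340.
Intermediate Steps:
J(v) = (-11 + v)/(-10 + v)
O(w) = -4 + w (O(w) = 1*(-4) + w = -4 + w)
-27337 + O(J(-5)) = -27337 + (-4 + (-11 - 5)/(-10 - 5)) = -27337 + (-4 - 16/(-15)) = -27337 + (-4 - 1/15*(-16)) = -27337 + (-4 + 16/15) = -27337 - 44/15 = -410099/15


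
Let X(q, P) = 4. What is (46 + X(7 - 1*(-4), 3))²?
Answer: 2500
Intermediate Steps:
(46 + X(7 - 1*(-4), 3))² = (46 + 4)² = 50² = 2500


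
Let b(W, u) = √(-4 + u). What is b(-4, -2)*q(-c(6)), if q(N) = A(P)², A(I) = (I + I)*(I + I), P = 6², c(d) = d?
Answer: 26873856*I*√6 ≈ 6.5827e+7*I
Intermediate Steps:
P = 36
A(I) = 4*I² (A(I) = (2*I)*(2*I) = 4*I²)
q(N) = 26873856 (q(N) = (4*36²)² = (4*1296)² = 5184² = 26873856)
b(-4, -2)*q(-c(6)) = √(-4 - 2)*26873856 = √(-6)*26873856 = (I*√6)*26873856 = 26873856*I*√6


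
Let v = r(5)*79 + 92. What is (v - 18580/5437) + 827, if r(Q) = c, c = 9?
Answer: 8843730/5437 ≈ 1626.6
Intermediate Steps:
r(Q) = 9
v = 803 (v = 9*79 + 92 = 711 + 92 = 803)
(v - 18580/5437) + 827 = (803 - 18580/5437) + 827 = 4347331/5437 + 827 = 8843730/5437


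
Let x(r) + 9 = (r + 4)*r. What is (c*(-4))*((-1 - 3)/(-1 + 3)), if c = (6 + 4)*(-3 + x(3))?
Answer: 720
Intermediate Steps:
x(r) = -9 + r*(4 + r) (x(r) = -9 + (r + 4)*r = -9 + (4 + r)*r = -9 + r*(4 + r))
c = 90 (c = (6 + 4)*(-3 + (-9 + 3**2 + 4*3)) = 10*(-3 + (-9 + 9 + 12)) = 10*(-3 + 12) = 10*9 = 90)
(c*(-4))*((-1 - 3)/(-1 + 3)) = (90*(-4))*((-1 - 3)/(-1 + 3)) = -(-1440)/2 = -360*(-2) = 720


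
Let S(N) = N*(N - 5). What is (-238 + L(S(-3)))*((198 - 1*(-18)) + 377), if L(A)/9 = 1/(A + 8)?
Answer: -4510951/32 ≈ -1.4097e+5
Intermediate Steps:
S(N) = N*(-5 + N)
L(A) = 9/(8 + A) (L(A) = 9/(A + 8) = 9/(8 + A))
(-238 + L(S(-3)))*((198 - 1*(-18)) + 377) = (-238 + 9/(8 - 3*(-5 - 3)))*((198 - 1*(-18)) + 377) = (-238 + 9/(8 - 3*(-8)))*((198 + 18) + 377) = (-238 + 9/(8 + 24))*(216 + 377) = (-238 + 9/32)*593 = -7607/32*593 = -4510951/32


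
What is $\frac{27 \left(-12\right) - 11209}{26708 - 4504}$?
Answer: $- \frac{11533}{22204} \approx -0.51941$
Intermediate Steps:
$\frac{27 \left(-12\right) - 11209}{26708 - 4504} = \frac{-324 - 11209}{22204} = \left(-11533\right) \frac{1}{22204} = - \frac{11533}{22204}$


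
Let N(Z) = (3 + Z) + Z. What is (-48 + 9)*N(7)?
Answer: -663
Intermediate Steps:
N(Z) = 3 + 2*Z
(-48 + 9)*N(7) = (-48 + 9)*(3 + 2*7) = -39*(3 + 14) = -39*17 = -663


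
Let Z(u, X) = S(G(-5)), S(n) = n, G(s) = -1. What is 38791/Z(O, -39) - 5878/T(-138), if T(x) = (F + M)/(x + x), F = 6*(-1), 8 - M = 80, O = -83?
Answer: -774671/13 ≈ -59590.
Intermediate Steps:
M = -72 (M = 8 - 1*80 = 8 - 80 = -72)
Z(u, X) = -1
F = -6
T(x) = -39/x (T(x) = (-6 - 72)/(x + x) = -78*1/(2*x) = -39/x)
38791/Z(O, -39) - 5878/T(-138) = 38791/(-1) - 5878/((-39/(-138))) = 38791*(-1) - 5878/((-39*(-1/138))) = -38791 - 5878/13/46 = -38791 - 5878*46/13 = -38791 - 270388/13 = -774671/13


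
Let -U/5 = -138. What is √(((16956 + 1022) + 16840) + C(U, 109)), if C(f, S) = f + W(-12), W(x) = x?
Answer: 6*√986 ≈ 188.40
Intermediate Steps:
U = 690 (U = -5*(-138) = 690)
C(f, S) = -12 + f (C(f, S) = f - 12 = -12 + f)
√(((16956 + 1022) + 16840) + C(U, 109)) = √(((16956 + 1022) + 16840) + (-12 + 690)) = √((17978 + 16840) + 678) = √(34818 + 678) = √35496 = 6*√986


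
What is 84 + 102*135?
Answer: 13854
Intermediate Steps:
84 + 102*135 = 84 + 13770 = 13854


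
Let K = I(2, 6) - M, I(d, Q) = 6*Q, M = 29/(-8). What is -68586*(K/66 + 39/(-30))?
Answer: 21113057/440 ≈ 47984.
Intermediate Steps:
M = -29/8 (M = 29*(-⅛) = -29/8 ≈ -3.6250)
K = 317/8 (K = 6*6 - 1*(-29/8) = 36 + 29/8 = 317/8 ≈ 39.625)
-68586*(K/66 + 39/(-30)) = -68586*((317/8)/66 + 39/(-30)) = -68586*((317/8)*(1/66) + 39*(-1/30)) = -68586*(317/528 - 13/10) = -68586*(-1847/2640) = 21113057/440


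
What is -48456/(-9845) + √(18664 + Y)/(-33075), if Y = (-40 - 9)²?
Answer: 48456/9845 - √21065/33075 ≈ 4.9175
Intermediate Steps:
Y = 2401 (Y = (-49)² = 2401)
-48456/(-9845) + √(18664 + Y)/(-33075) = -48456/(-9845) + √(18664 + 2401)/(-33075) = -48456*(-1/9845) + √21065*(-1/33075) = 48456/9845 - √21065/33075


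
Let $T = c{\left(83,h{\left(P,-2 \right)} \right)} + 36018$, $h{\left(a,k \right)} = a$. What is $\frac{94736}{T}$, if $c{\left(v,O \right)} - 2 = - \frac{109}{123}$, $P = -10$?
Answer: $\frac{11652528}{4430351} \approx 2.6302$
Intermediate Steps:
$c{\left(v,O \right)} = \frac{137}{123}$ ($c{\left(v,O \right)} = 2 - \frac{109}{123} = \frac{137}{123}$)
$T = \frac{4430351}{123}$ ($T = \frac{137}{123} + 36018 = \frac{4430351}{123} \approx 36019.0$)
$\frac{94736}{T} = \frac{94736}{\frac{4430351}{123}} = 94736 \cdot \frac{123}{4430351} = \frac{11652528}{4430351}$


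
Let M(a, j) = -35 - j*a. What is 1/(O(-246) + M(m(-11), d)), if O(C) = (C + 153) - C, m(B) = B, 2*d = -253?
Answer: -2/2547 ≈ -0.00078524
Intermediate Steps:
d = -253/2 (d = (½)*(-253) = -253/2 ≈ -126.50)
M(a, j) = -35 - a*j
O(C) = 153 (O(C) = (153 + C) - C = 153)
1/(O(-246) + M(m(-11), d)) = 1/(153 + (-35 - 1*(-11)*(-253/2))) = 1/(153 + (-35 - 2783/2)) = 1/(153 - 2853/2) = 1/(-2547/2) = -2/2547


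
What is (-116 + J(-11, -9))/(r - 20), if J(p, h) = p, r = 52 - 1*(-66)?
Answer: -127/98 ≈ -1.2959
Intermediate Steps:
r = 118 (r = 52 + 66 = 118)
(-116 + J(-11, -9))/(r - 20) = (-116 - 11)/(118 - 20) = -127/98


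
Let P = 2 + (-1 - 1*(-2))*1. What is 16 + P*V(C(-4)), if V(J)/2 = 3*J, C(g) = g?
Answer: -56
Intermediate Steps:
P = 3 (P = 2 + (-1 + 2)*1 = 2 + 1*1 = 2 + 1 = 3)
V(J) = 6*J (V(J) = 2*(3*J) = 6*J)
16 + P*V(C(-4)) = 16 + 3*(6*(-4)) = 16 + 3*(-24) = 16 - 72 = -56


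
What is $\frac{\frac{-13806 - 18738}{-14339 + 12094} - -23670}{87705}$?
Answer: $\frac{5907966}{21877525} \approx 0.27005$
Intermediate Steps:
$\frac{\frac{-13806 - 18738}{-14339 + 12094} - -23670}{87705} = \left(- \frac{32544}{-2245} + 23670\right) \frac{1}{87705} = \left(\left(-32544\right) \left(- \frac{1}{2245}\right) + 23670\right) \frac{1}{87705} = \left(\frac{32544}{2245} + 23670\right) \frac{1}{87705} = \frac{53171694}{2245} \cdot \frac{1}{87705} = \frac{5907966}{21877525}$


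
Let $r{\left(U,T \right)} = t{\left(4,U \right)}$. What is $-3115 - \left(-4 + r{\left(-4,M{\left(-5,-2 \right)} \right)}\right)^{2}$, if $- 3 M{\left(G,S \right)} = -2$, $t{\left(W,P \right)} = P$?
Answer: $-3179$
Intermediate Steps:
$M{\left(G,S \right)} = \frac{2}{3}$ ($M{\left(G,S \right)} = \left(- \frac{1}{3}\right) \left(-2\right) = \frac{2}{3}$)
$r{\left(U,T \right)} = U$
$-3115 - \left(-4 + r{\left(-4,M{\left(-5,-2 \right)} \right)}\right)^{2} = -3115 - \left(-4 - 4\right)^{2} = -3115 - \left(-8\right)^{2} = -3115 - 64 = -3179$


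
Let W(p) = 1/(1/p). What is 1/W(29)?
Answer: 1/29 ≈ 0.034483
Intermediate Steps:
W(p) = p
1/W(29) = 1/29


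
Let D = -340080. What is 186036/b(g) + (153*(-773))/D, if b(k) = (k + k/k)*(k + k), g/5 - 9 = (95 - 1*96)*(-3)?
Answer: 178146811/6914960 ≈ 25.763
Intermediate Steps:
g = 60 (g = 45 + 5*((95 - 1*96)*(-3)) = 45 + 5*((95 - 96)*(-3)) = 45 + 5*(-1*(-3)) = 45 + 5*3 = 45 + 15 = 60)
b(k) = 2*k*(1 + k) (b(k) = (k + 1)*(2*k) = (1 + k)*(2*k) = 2*k*(1 + k))
186036/b(g) + (153*(-773))/D = 186036/((2*60*(1 + 60))) + (153*(-773))/(-340080) = 186036/((2*60*61)) - 118269*(-1/340080) = 186036/7320 + 39423/113360 = 186036*(1/7320) + 39423/113360 = 15503/610 + 39423/113360 = 178146811/6914960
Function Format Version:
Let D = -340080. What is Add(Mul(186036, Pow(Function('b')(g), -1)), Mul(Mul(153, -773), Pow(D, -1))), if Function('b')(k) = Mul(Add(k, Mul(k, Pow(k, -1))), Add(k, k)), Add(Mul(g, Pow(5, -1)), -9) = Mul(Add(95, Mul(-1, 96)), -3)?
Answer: Rational(178146811, 6914960) ≈ 25.763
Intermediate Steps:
g = 60 (g = Add(45, Mul(5, Mul(Add(95, Mul(-1, 96)), -3))) = Add(45, Mul(5, Mul(Add(95, -96), -3))) = Add(45, Mul(5, Mul(-1, -3))) = Add(45, Mul(5, 3)) = Add(45, 15) = 60)
Function('b')(k) = Mul(2, k, Add(1, k)) (Function('b')(k) = Mul(Add(k, 1), Mul(2, k)) = Mul(Add(1, k), Mul(2, k)) = Mul(2, k, Add(1, k)))
Add(Mul(186036, Pow(Function('b')(g), -1)), Mul(Mul(153, -773), Pow(D, -1))) = Add(Mul(186036, Pow(Mul(2, 60, Add(1, 60)), -1)), Mul(Mul(153, -773), Pow(-340080, -1))) = Add(Mul(186036, Pow(Mul(2, 60, 61), -1)), Mul(-118269, Rational(-1, 340080))) = Add(Mul(186036, Pow(7320, -1)), Rational(39423, 113360)) = Add(Mul(186036, Rational(1, 7320)), Rational(39423, 113360)) = Add(Rational(15503, 610), Rational(39423, 113360)) = Rational(178146811, 6914960)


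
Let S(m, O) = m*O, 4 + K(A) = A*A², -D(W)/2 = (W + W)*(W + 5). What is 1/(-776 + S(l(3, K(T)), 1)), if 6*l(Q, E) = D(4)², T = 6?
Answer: 1/2680 ≈ 0.00037313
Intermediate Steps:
D(W) = -4*W*(5 + W) (D(W) = -2*(W + W)*(W + 5) = -2*2*W*(5 + W) = -4*W*(5 + W))
K(A) = -4 + A³ (K(A) = -4 + A*A² = -4 + A³)
l(Q, E) = 3456 (l(Q, E) = (-4*4*(5 + 4))²/6 = (-4*4*9)²/6 = (⅙)*(-144)² = (⅙)*20736 = 3456)
S(m, O) = O*m
1/(-776 + S(l(3, K(T)), 1)) = 1/(-776 + 1*3456) = 1/(-776 + 3456) = 1/2680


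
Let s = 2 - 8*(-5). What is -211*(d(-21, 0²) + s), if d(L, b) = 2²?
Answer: -9706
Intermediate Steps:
s = 42 (s = 2 + 40 = 42)
d(L, b) = 4
-211*(d(-21, 0²) + s) = -211*(4 + 42) = -211*46 = -9706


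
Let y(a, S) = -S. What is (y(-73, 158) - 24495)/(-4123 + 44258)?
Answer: -24653/40135 ≈ -0.61425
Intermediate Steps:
(y(-73, 158) - 24495)/(-4123 + 44258) = (-1*158 - 24495)/(-4123 + 44258) = (-158 - 24495)/40135 = -24653*1/40135 = -24653/40135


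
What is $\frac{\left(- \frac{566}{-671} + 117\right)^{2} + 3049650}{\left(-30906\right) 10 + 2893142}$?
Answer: $\frac{1379330004979}{1163459663762} \approx 1.1855$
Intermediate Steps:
$\frac{\left(- \frac{566}{-671} + 117\right)^{2} + 3049650}{\left(-30906\right) 10 + 2893142} = \frac{\left(\left(-566\right) \left(- \frac{1}{671}\right) + 117\right)^{2} + 3049650}{-309060 + 2893142} = \frac{\left(\frac{566}{671} + 117\right)^{2} + 3049650}{2584082} = \left(\left(\frac{79073}{671}\right)^{2} + 3049650\right) \frac{1}{2584082} = \left(\frac{6252539329}{450241} + 3049650\right) \frac{1}{2584082} = \frac{1379330004979}{450241} \cdot \frac{1}{2584082} = \frac{1379330004979}{1163459663762}$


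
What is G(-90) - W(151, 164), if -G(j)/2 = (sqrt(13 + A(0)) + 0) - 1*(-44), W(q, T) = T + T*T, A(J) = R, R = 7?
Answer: -27148 - 4*sqrt(5) ≈ -27157.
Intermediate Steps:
A(J) = 7
W(q, T) = T + T**2
G(j) = -88 - 4*sqrt(5) (G(j) = -2*((sqrt(13 + 7) + 0) - 1*(-44)) = -2*((sqrt(20) + 0) + 44) = -2*((2*sqrt(5) + 0) + 44) = -2*(2*sqrt(5) + 44) = -2*(44 + 2*sqrt(5)) = -88 - 4*sqrt(5))
G(-90) - W(151, 164) = (-88 - 4*sqrt(5)) - 164*(1 + 164) = (-88 - 4*sqrt(5)) - 164*165 = (-88 - 4*sqrt(5)) - 1*27060 = (-88 - 4*sqrt(5)) - 27060 = -27148 - 4*sqrt(5)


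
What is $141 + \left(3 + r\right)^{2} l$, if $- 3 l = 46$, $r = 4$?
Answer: $- \frac{1831}{3} \approx -610.33$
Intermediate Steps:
$l = - \frac{46}{3}$ ($l = \left(- \frac{1}{3}\right) 46 = - \frac{46}{3} \approx -15.333$)
$141 + \left(3 + r\right)^{2} l = 141 + \left(3 + 4\right)^{2} \left(- \frac{46}{3}\right) = 141 + 7^{2} \left(- \frac{46}{3}\right) = 141 + 49 \left(- \frac{46}{3}\right) = 141 - \frac{2254}{3} = - \frac{1831}{3}$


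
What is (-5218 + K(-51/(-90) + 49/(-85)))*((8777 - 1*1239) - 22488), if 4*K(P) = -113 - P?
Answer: 16000005775/204 ≈ 7.8431e+7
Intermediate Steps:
K(P) = -113/4 - P/4 (K(P) = (-113 - P)/4 = -113/4 - P/4)
(-5218 + K(-51/(-90) + 49/(-85)))*((8777 - 1*1239) - 22488) = (-5218 + (-113/4 - (-51/(-90) + 49/(-85))/4))*((8777 - 1*1239) - 22488) = (-5218 + (-113/4 - (-51*(-1/90) + 49*(-1/85))/4))*((8777 - 1239) - 22488) = (-5218 + (-113/4 - (17/30 - 49/85)/4))*(7538 - 22488) = (-5218 + (-113/4 - ¼*(-1/102)))*(-14950) = (-5218 + (-113/4 + 1/408))*(-14950) = (-5218 - 11525/408)*(-14950) = -2140469/408*(-14950) = 16000005775/204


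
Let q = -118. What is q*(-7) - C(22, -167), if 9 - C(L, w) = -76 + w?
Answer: 574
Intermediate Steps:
C(L, w) = 85 - w (C(L, w) = 9 - (-76 + w) = 9 + (76 - w) = 85 - w)
q*(-7) - C(22, -167) = -118*(-7) - (85 - 1*(-167)) = 826 - (85 + 167) = 826 - 1*252 = 826 - 252 = 574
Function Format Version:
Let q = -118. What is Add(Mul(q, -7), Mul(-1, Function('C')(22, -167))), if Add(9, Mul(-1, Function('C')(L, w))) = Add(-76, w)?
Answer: 574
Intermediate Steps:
Function('C')(L, w) = Add(85, Mul(-1, w)) (Function('C')(L, w) = Add(9, Mul(-1, Add(-76, w))) = Add(9, Add(76, Mul(-1, w))) = Add(85, Mul(-1, w)))
Add(Mul(q, -7), Mul(-1, Function('C')(22, -167))) = Add(Mul(-118, -7), Mul(-1, Add(85, Mul(-1, -167)))) = Add(826, Mul(-1, Add(85, 167))) = Add(826, Mul(-1, 252)) = Add(826, -252) = 574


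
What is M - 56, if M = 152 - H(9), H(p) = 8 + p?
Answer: 79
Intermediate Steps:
M = 135 (M = 152 - (8 + 9) = 152 - 1*17 = 152 - 17 = 135)
M - 56 = 135 - 56 = 79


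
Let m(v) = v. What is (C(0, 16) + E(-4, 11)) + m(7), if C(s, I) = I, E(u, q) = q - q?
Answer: 23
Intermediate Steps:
E(u, q) = 0
(C(0, 16) + E(-4, 11)) + m(7) = (16 + 0) + 7 = 16 + 7 = 23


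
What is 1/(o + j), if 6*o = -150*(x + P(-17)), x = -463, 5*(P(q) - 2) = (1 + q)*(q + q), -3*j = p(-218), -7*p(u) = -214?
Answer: 21/184691 ≈ 0.00011370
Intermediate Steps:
p(u) = 214/7 (p(u) = -1/7*(-214) = 214/7)
j = -214/21 (j = -1/3*214/7 = -214/21 ≈ -10.190)
P(q) = 2 + 2*q*(1 + q)/5 (P(q) = 2 + ((1 + q)*(q + q))/5 = 2 + ((1 + q)*(2*q))/5 = 2 + (2*q*(1 + q))/5 = 2 + 2*q*(1 + q)/5)
o = 8805 (o = (-150*(-463 + (2 + (2/5)*(-17) + (2/5)*(-17)**2)))/6 = (-150*(-463 + (2 - 34/5 + (2/5)*289)))/6 = (-150*(-463 + (2 - 34/5 + 578/5)))/6 = (-150*(-463 + 554/5))/6 = (-150*(-1761/5))/6 = (1/6)*52830 = 8805)
1/(o + j) = 1/(8805 - 214/21) = 1/(184691/21) = 21/184691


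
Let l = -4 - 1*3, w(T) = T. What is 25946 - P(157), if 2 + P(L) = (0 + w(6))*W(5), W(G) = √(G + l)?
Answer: 25948 - 6*I*√2 ≈ 25948.0 - 8.4853*I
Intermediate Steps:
l = -7 (l = -4 - 3 = -7)
W(G) = √(-7 + G) (W(G) = √(G - 7) = √(-7 + G))
P(L) = -2 + 6*I*√2 (P(L) = -2 + (0 + 6)*√(-7 + 5) = -2 + 6*√(-2) = -2 + 6*(I*√2) = -2 + 6*I*√2)
25946 - P(157) = 25946 - (-2 + 6*I*√2) = 25946 + (2 - 6*I*√2) = 25948 - 6*I*√2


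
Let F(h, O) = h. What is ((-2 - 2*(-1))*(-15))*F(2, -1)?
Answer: 0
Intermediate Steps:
((-2 - 2*(-1))*(-15))*F(2, -1) = ((-2 - 2*(-1))*(-15))*2 = ((-2 + 2)*(-15))*2 = (0*(-15))*2 = 0*2 = 0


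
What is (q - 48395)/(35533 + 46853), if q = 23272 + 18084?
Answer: -7039/82386 ≈ -0.085439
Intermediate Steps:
q = 41356
(q - 48395)/(35533 + 46853) = (41356 - 48395)/(35533 + 46853) = -7039/82386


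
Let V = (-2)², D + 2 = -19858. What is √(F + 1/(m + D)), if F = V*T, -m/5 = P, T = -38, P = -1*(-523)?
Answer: I*√3071164699/4495 ≈ 12.329*I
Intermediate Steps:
D = -19860 (D = -2 - 19858 = -19860)
P = 523
m = -2615 (m = -5*523 = -2615)
V = 4
F = -152 (F = 4*(-38) = -152)
√(F + 1/(m + D)) = √(-152 + 1/(-2615 - 19860)) = √(-152 + 1/(-22475)) = √(-152 - 1/22475) = √(-3416201/22475) = I*√3071164699/4495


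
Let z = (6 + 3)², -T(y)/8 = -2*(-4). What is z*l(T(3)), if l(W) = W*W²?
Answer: -21233664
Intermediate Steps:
T(y) = -64 (T(y) = -(-16)*(-4) = -8*8 = -64)
z = 81 (z = 9² = 81)
l(W) = W³
z*l(T(3)) = 81*(-64)³ = 81*(-262144) = -21233664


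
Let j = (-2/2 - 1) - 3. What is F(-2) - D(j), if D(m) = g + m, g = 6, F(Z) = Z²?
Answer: 3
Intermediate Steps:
j = -5 (j = (-2*½ - 1) - 3 = (-1 - 1) - 3 = -2 - 3 = -5)
D(m) = 6 + m
F(-2) - D(j) = (-2)² - (6 - 5) = 4 - 1*1 = 4 - 1 = 3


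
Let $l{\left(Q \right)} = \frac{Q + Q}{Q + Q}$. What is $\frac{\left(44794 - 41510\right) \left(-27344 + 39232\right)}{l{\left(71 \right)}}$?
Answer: $39040192$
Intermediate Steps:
$l{\left(Q \right)} = 1$ ($l{\left(Q \right)} = \frac{2 Q}{2 Q} = 2 Q \frac{1}{2 Q} = 1$)
$\frac{\left(44794 - 41510\right) \left(-27344 + 39232\right)}{l{\left(71 \right)}} = \frac{\left(44794 - 41510\right) \left(-27344 + 39232\right)}{1} = 3284 \cdot 11888 \cdot 1 = 39040192 \cdot 1 = 39040192$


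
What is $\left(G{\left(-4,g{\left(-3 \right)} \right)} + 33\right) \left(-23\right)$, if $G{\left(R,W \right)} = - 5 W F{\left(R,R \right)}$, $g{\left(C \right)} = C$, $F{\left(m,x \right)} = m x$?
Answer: $-6279$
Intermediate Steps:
$G{\left(R,W \right)} = - 5 W R^{2}$ ($G{\left(R,W \right)} = - 5 W R R = - 5 W R^{2}$)
$\left(G{\left(-4,g{\left(-3 \right)} \right)} + 33\right) \left(-23\right) = \left(\left(-5\right) \left(-3\right) \left(-4\right)^{2} + 33\right) \left(-23\right) = \left(\left(-5\right) \left(-3\right) 16 + 33\right) \left(-23\right) = \left(240 + 33\right) \left(-23\right) = 273 \left(-23\right) = -6279$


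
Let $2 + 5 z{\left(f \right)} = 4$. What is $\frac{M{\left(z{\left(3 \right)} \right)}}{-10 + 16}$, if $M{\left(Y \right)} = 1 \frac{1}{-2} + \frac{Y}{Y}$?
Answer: $\frac{1}{12} \approx 0.083333$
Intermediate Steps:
$z{\left(f \right)} = \frac{2}{5}$ ($z{\left(f \right)} = - \frac{2}{5} + \frac{1}{5} \cdot 4 = - \frac{2}{5} + \frac{4}{5} = \frac{2}{5}$)
$M{\left(Y \right)} = \frac{1}{2}$ ($M{\left(Y \right)} = 1 \left(- \frac{1}{2}\right) + 1 = - \frac{1}{2} + 1 = \frac{1}{2}$)
$\frac{M{\left(z{\left(3 \right)} \right)}}{-10 + 16} = \frac{1}{-10 + 16} \cdot \frac{1}{2} = \frac{1}{6} \cdot \frac{1}{2} = \frac{1}{12}$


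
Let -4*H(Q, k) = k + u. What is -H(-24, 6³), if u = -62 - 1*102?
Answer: 13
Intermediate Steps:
u = -164 (u = -62 - 102 = -164)
H(Q, k) = 41 - k/4 (H(Q, k) = -(k - 164)/4 = -(-164 + k)/4 = 41 - k/4)
-H(-24, 6³) = -(41 - ¼*6³) = -(41 - ¼*216) = -(41 - 54) = -1*(-13) = 13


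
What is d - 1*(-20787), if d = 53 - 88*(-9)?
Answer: 21632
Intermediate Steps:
d = 845 (d = 53 + 792 = 845)
d - 1*(-20787) = 845 - 1*(-20787) = 845 + 20787 = 21632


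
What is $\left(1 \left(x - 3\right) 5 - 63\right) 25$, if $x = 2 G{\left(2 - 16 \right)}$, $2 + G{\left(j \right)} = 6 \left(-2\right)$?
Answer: $-5450$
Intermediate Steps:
$G{\left(j \right)} = -14$ ($G{\left(j \right)} = -2 + 6 \left(-2\right) = -2 - 12 = -14$)
$x = -28$ ($x = 2 \left(-14\right) = -28$)
$\left(1 \left(x - 3\right) 5 - 63\right) 25 = \left(1 \left(-28 - 3\right) 5 - 63\right) 25 = \left(1 \left(-31\right) 5 - 63\right) 25 = \left(\left(-31\right) 5 - 63\right) 25 = \left(-155 - 63\right) 25 = \left(-218\right) 25 = -5450$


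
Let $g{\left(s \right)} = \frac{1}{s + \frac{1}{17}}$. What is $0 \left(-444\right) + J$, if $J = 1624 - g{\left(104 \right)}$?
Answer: $\frac{2872839}{1769} \approx 1624.0$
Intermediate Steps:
$g{\left(s \right)} = \frac{1}{\frac{1}{17} + s}$ ($g{\left(s \right)} = \frac{1}{s + \frac{1}{17}} = \frac{1}{\frac{1}{17} + s}$)
$J = \frac{2872839}{1769}$ ($J = 1624 - \frac{17}{1 + 17 \cdot 104} = 1624 - \frac{17}{1 + 1768} = 1624 - \frac{17}{1769} = \frac{2872839}{1769} \approx 1624.0$)
$0 \left(-444\right) + J = 0 \left(-444\right) + \frac{2872839}{1769} = 0 + \frac{2872839}{1769} = \frac{2872839}{1769}$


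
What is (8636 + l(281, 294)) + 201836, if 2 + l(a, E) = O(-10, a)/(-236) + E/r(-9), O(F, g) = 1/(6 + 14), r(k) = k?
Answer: 2979792637/14160 ≈ 2.1044e+5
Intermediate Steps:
O(F, g) = 1/20
l(a, E) = -9441/4720 - E/9 (l(a, E) = -2 + ((1/20)/(-236) + E/(-9)) = -2 + ((1/20)*(-1/236) + E*(-1/9)) = -2 + (-1/4720 - E/9) = -9441/4720 - E/9)
(8636 + l(281, 294)) + 201836 = (8636 + (-9441/4720 - 1/9*294)) + 201836 = (8636 + (-9441/4720 - 98/3)) + 201836 = (8636 - 490883/14160) + 201836 = 121794877/14160 + 201836 = 2979792637/14160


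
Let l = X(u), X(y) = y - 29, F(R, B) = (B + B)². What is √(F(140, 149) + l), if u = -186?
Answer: √88589 ≈ 297.64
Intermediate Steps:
F(R, B) = 4*B² (F(R, B) = (2*B)² = 4*B²)
X(y) = -29 + y
l = -215 (l = -29 - 186 = -215)
√(F(140, 149) + l) = √(4*149² - 215) = √(4*22201 - 215) = √(88804 - 215) = √88589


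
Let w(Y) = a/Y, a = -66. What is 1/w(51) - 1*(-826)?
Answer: 18155/22 ≈ 825.23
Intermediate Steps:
w(Y) = -66/Y
1/w(51) - 1*(-826) = 1/(-66/51) - 1*(-826) = 1/(-66*1/51) + 826 = 1/(-22/17) + 826 = -17/22 + 826 = 18155/22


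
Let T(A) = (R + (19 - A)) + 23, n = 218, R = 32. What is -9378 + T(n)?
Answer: -9522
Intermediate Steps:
T(A) = 74 - A (T(A) = (32 + (19 - A)) + 23 = (51 - A) + 23 = 74 - A)
-9378 + T(n) = -9378 + (74 - 1*218) = -9378 + (74 - 218) = -9378 - 144 = -9522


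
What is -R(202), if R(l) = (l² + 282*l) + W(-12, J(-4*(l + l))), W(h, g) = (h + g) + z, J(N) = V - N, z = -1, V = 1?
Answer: -99372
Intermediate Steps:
J(N) = 1 - N
W(h, g) = -1 + g + h (W(h, g) = (h + g) - 1 = (g + h) - 1 = -1 + g + h)
R(l) = -12 + l² + 290*l (R(l) = (l² + 282*l) + (-1 + (1 - (-4)*(l + l)) - 12) = (l² + 282*l) + (-1 + (1 - (-4)*2*l) - 12) = (l² + 282*l) + (-1 + (1 - (-8)*l) - 12) = (l² + 282*l) + (-1 + (1 + 8*l) - 12) = (l² + 282*l) + (-12 + 8*l) = -12 + l² + 290*l)
-R(202) = -(-12 + 202² + 290*202) = -(-12 + 40804 + 58580) = -1*99372 = -99372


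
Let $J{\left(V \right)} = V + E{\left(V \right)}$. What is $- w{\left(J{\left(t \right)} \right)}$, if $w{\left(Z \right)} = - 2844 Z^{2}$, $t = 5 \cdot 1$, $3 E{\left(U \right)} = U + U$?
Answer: $197500$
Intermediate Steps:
$E{\left(U \right)} = \frac{2 U}{3}$ ($E{\left(U \right)} = \frac{U + U}{3} = \frac{2 U}{3}$)
$t = 5$
$J{\left(V \right)} = \frac{5 V}{3}$ ($J{\left(V \right)} = V + \frac{2 V}{3} = \frac{5 V}{3}$)
$- w{\left(J{\left(t \right)} \right)} = - \left(-2844\right) \left(\frac{5}{3} \cdot 5\right)^{2} = - \left(-2844\right) \left(\frac{25}{3}\right)^{2} = - \frac{\left(-2844\right) 625}{9} = \left(-1\right) \left(-197500\right) = 197500$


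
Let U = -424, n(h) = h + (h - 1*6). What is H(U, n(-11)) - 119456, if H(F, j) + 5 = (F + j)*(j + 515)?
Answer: -339585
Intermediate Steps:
n(h) = -6 + 2*h (n(h) = h + (h - 6) = h + (-6 + h) = -6 + 2*h)
H(F, j) = -5 + (515 + j)*(F + j) (H(F, j) = -5 + (F + j)*(j + 515) = -5 + (F + j)*(515 + j) = -5 + (515 + j)*(F + j))
H(U, n(-11)) - 119456 = (-5 + (-6 + 2*(-11))² + 515*(-424) + 515*(-6 + 2*(-11)) - 424*(-6 + 2*(-11))) - 119456 = (-5 + (-6 - 22)² - 218360 + 515*(-6 - 22) - 424*(-6 - 22)) - 119456 = (-5 + (-28)² - 218360 + 515*(-28) - 424*(-28)) - 119456 = (-5 + 784 - 218360 - 14420 + 11872) - 119456 = -220129 - 119456 = -339585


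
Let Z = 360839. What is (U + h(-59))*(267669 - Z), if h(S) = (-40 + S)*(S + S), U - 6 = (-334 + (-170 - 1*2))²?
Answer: -24943845080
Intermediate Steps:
U = 256042 (U = 6 + (-334 + (-170 - 1*2))² = 6 + (-334 + (-170 - 2))² = 6 + (-334 - 172)² = 6 + (-506)² = 6 + 256036 = 256042)
h(S) = 2*S*(-40 + S) (h(S) = (-40 + S)*(2*S) = 2*S*(-40 + S))
(U + h(-59))*(267669 - Z) = (256042 + 2*(-59)*(-40 - 59))*(267669 - 1*360839) = (256042 + 2*(-59)*(-99))*(267669 - 360839) = (256042 + 11682)*(-93170) = 267724*(-93170) = -24943845080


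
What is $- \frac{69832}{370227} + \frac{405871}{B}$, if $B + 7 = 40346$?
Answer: $\frac{11342111513}{1148814381} \approx 9.8729$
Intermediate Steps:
$B = 40339$ ($B = -7 + 40346 = 40339$)
$- \frac{69832}{370227} + \frac{405871}{B} = - \frac{69832}{370227} + \frac{405871}{40339} = \frac{11342111513}{1148814381}$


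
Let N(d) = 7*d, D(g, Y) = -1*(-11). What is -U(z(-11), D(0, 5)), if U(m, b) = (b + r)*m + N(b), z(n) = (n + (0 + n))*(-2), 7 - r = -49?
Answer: -3025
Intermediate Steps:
D(g, Y) = 11
r = 56 (r = 7 - 1*(-49) = 7 + 49 = 56)
z(n) = -4*n (z(n) = (n + n)*(-2) = (2*n)*(-2) = -4*n)
U(m, b) = 7*b + m*(56 + b) (U(m, b) = (b + 56)*m + 7*b = (56 + b)*m + 7*b = m*(56 + b) + 7*b = 7*b + m*(56 + b))
-U(z(-11), D(0, 5)) = -(7*11 + 56*(-4*(-11)) + 11*(-4*(-11))) = -(77 + 56*44 + 11*44) = -(77 + 2464 + 484) = -1*3025 = -3025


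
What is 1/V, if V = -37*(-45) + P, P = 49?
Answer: 1/1714 ≈ 0.00058343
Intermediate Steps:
V = 1714 (V = -37*(-45) + 49 = 1665 + 49 = 1714)
1/V = 1/1714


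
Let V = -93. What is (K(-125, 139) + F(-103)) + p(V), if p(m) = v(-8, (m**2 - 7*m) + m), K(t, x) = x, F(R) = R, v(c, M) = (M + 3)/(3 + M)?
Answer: 37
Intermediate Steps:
v(c, M) = 1 (v(c, M) = (3 + M)/(3 + M) = 1)
p(m) = 1
(K(-125, 139) + F(-103)) + p(V) = (139 - 103) + 1 = 36 + 1 = 37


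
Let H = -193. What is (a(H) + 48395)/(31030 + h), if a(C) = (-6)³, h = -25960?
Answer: 48179/5070 ≈ 9.5028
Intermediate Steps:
a(C) = -216
(a(H) + 48395)/(31030 + h) = (-216 + 48395)/(31030 - 25960) = 48179/5070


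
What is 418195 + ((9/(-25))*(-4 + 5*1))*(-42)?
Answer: 10455253/25 ≈ 4.1821e+5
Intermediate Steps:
418195 + ((9/(-25))*(-4 + 5*1))*(-42) = 418195 + ((9*(-1/25))*(-4 + 5))*(-42) = 418195 - 9/25*1*(-42) = 418195 - 9/25*(-42) = 418195 + 378/25 = 10455253/25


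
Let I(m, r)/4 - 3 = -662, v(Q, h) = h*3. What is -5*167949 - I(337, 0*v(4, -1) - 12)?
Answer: -837109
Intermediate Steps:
v(Q, h) = 3*h
I(m, r) = -2636 (I(m, r) = 12 + 4*(-662) = 12 - 2648 = -2636)
-5*167949 - I(337, 0*v(4, -1) - 12) = -5*167949 - 1*(-2636) = -839745 + 2636 = -837109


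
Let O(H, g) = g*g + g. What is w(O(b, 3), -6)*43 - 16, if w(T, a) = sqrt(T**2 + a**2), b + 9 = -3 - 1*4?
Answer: -16 + 258*sqrt(5) ≈ 560.91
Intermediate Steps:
b = -16 (b = -9 + (-3 - 1*4) = -9 + (-3 - 4) = -9 - 7 = -16)
O(H, g) = g + g**2 (O(H, g) = g**2 + g = g + g**2)
w(O(b, 3), -6)*43 - 16 = sqrt((3*(1 + 3))**2 + (-6)**2)*43 - 16 = sqrt((3*4)**2 + 36)*43 - 16 = sqrt(12**2 + 36)*43 - 16 = sqrt(144 + 36)*43 - 16 = sqrt(180)*43 - 16 = (6*sqrt(5))*43 - 16 = 258*sqrt(5) - 16 = -16 + 258*sqrt(5)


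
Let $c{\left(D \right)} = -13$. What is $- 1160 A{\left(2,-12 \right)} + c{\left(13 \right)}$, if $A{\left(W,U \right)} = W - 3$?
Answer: $1147$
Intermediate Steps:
$A{\left(W,U \right)} = -3 + W$
$- 1160 A{\left(2,-12 \right)} + c{\left(13 \right)} = - 1160 \left(-3 + 2\right) - 13 = \left(-1160\right) \left(-1\right) - 13 = 1160 - 13 = 1147$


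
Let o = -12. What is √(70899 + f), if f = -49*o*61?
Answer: 3*√11863 ≈ 326.75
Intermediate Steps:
f = 35868 (f = -49*(-12)*61 = 588*61 = 35868)
√(70899 + f) = √(70899 + 35868) = √106767 = 3*√11863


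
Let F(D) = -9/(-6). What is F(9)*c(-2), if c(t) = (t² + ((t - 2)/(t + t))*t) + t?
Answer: 0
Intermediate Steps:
F(D) = 3/2 (F(D) = -9*(-⅙) = 3/2)
c(t) = -1 + t² + 3*t/2 (c(t) = (t² + ((-2 + t)/((2*t)))*t) + t = (t² + ((-2 + t)*(1/(2*t)))*t) + t = (t² + ((-2 + t)/(2*t))*t) + t = (t² + (-1 + t/2)) + t = (-1 + t² + t/2) + t = -1 + t² + 3*t/2)
F(9)*c(-2) = 3*(-1 + (-2)² + (3/2)*(-2))/2 = 3*(-1 + 4 - 3)/2 = (3/2)*0 = 0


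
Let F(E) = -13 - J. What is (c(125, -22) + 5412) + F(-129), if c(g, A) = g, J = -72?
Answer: 5596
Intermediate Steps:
F(E) = 59 (F(E) = -13 - 1*(-72) = -13 + 72 = 59)
(c(125, -22) + 5412) + F(-129) = (125 + 5412) + 59 = 5537 + 59 = 5596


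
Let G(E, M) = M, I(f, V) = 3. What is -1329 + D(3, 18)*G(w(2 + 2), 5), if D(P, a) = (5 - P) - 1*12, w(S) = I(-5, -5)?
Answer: -1379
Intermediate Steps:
w(S) = 3
D(P, a) = -7 - P (D(P, a) = (5 - P) - 12 = -7 - P)
-1329 + D(3, 18)*G(w(2 + 2), 5) = -1329 + (-7 - 1*3)*5 = -1329 + (-7 - 3)*5 = -1329 - 10*5 = -1329 - 50 = -1379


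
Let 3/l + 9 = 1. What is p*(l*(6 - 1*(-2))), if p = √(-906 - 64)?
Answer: -3*I*√970 ≈ -93.434*I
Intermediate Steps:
l = -3/8 (l = 3/(-9 + 1) = 3/(-8) = 3*(-⅛) = -3/8 ≈ -0.37500)
p = I*√970 (p = √(-970) = I*√970 ≈ 31.145*I)
p*(l*(6 - 1*(-2))) = (I*√970)*(-3*(6 - 1*(-2))/8) = (I*√970)*(-3*(6 + 2)/8) = (I*√970)*(-3/8*8) = (I*√970)*(-3) = -3*I*√970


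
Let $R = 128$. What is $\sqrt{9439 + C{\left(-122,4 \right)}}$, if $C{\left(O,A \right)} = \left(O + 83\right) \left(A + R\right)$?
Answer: $\sqrt{4291} \approx 65.506$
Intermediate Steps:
$C{\left(O,A \right)} = \left(83 + O\right) \left(128 + A\right)$ ($C{\left(O,A \right)} = \left(O + 83\right) \left(A + 128\right) = \left(83 + O\right) \left(128 + A\right)$)
$\sqrt{9439 + C{\left(-122,4 \right)}} = \sqrt{9439 + \left(10624 + 83 \cdot 4 + 128 \left(-122\right) + 4 \left(-122\right)\right)} = \sqrt{9439 + \left(10624 + 332 - 15616 - 488\right)} = \sqrt{9439 - 5148} = \sqrt{4291}$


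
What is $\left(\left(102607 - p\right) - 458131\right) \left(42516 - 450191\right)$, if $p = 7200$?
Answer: $147873506700$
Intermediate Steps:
$\left(\left(102607 - p\right) - 458131\right) \left(42516 - 450191\right) = \left(\left(102607 - 7200\right) - 458131\right) \left(42516 - 450191\right) = \left(\left(102607 - 7200\right) - 458131\right) \left(-407675\right) = \left(95407 - 458131\right) \left(-407675\right) = \left(-362724\right) \left(-407675\right) = 147873506700$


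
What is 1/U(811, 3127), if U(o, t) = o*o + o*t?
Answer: 1/3193718 ≈ 3.1311e-7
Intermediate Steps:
U(o, t) = o² + o*t
1/U(811, 3127) = 1/(811*(811 + 3127)) = 1/(811*3938) = 1/3193718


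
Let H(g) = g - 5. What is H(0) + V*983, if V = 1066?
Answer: 1047873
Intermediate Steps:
H(g) = -5 + g
H(0) + V*983 = (-5 + 0) + 1066*983 = -5 + 1047878 = 1047873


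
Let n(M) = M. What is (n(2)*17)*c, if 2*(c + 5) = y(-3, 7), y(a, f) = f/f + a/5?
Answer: -816/5 ≈ -163.20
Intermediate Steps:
y(a, f) = 1 + a/5 (y(a, f) = 1 + a*(⅕) = 1 + a/5)
c = -24/5 (c = -5 + (1 + (⅕)*(-3))/2 = -5 + (1 - ⅗)/2 = -5 + (½)*(⅖) = -5 + ⅕ = -24/5 ≈ -4.8000)
(n(2)*17)*c = (2*17)*(-24/5) = 34*(-24/5) = -816/5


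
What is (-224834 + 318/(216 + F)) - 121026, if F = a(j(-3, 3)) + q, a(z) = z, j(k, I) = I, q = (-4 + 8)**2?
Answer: -81276782/235 ≈ -3.4586e+5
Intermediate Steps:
q = 16 (q = 4**2 = 16)
F = 19 (F = 3 + 16 = 19)
(-224834 + 318/(216 + F)) - 121026 = (-224834 + 318/(216 + 19)) - 121026 = (-224834 + 318/235) - 121026 = -52835672/235 - 121026 = -81276782/235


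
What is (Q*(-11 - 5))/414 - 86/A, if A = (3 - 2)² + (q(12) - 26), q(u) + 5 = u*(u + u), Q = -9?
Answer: 1/69 ≈ 0.014493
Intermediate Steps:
q(u) = -5 + 2*u² (q(u) = -5 + u*(u + u) = -5 + u*(2*u) = -5 + 2*u²)
A = 258 (A = (3 - 2)² + ((-5 + 2*12²) - 26) = 1² + ((-5 + 2*144) - 26) = 1 + ((-5 + 288) - 26) = 1 + (283 - 26) = 1 + 257 = 258)
(Q*(-11 - 5))/414 - 86/A = -9*(-11 - 5)/414 - 86/258 = -9*(-16)*(1/414) - 86*1/258 = 144*(1/414) - ⅓ = 8/23 - ⅓ = 1/69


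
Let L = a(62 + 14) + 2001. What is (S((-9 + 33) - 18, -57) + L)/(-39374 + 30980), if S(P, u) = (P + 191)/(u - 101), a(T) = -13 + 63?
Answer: -323861/1326252 ≈ -0.24419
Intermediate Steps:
a(T) = 50
S(P, u) = (191 + P)/(-101 + u)
L = 2051 (L = 50 + 2001 = 2051)
(S((-9 + 33) - 18, -57) + L)/(-39374 + 30980) = ((191 + ((-9 + 33) - 18))/(-101 - 57) + 2051)/(-39374 + 30980) = ((191 + (24 - 18))/(-158) + 2051)/(-8394) = (-(191 + 6)/158 + 2051)*(-1/8394) = (-1/158*197 + 2051)*(-1/8394) = (-197/158 + 2051)*(-1/8394) = (323861/158)*(-1/8394) = -323861/1326252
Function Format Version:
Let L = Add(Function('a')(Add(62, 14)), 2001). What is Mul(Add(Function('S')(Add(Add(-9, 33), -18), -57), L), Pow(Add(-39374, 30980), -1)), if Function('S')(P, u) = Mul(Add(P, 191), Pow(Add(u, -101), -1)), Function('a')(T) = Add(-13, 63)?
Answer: Rational(-323861, 1326252) ≈ -0.24419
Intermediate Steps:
Function('a')(T) = 50
Function('S')(P, u) = Mul(Pow(Add(-101, u), -1), Add(191, P)) (Function('S')(P, u) = Mul(Add(191, P), Pow(Add(-101, u), -1)) = Mul(Pow(Add(-101, u), -1), Add(191, P)))
L = 2051 (L = Add(50, 2001) = 2051)
Mul(Add(Function('S')(Add(Add(-9, 33), -18), -57), L), Pow(Add(-39374, 30980), -1)) = Mul(Add(Mul(Pow(Add(-101, -57), -1), Add(191, Add(Add(-9, 33), -18))), 2051), Pow(Add(-39374, 30980), -1)) = Mul(Add(Mul(Pow(-158, -1), Add(191, Add(24, -18))), 2051), Pow(-8394, -1)) = Mul(Add(Mul(Rational(-1, 158), Add(191, 6)), 2051), Rational(-1, 8394)) = Mul(Add(Mul(Rational(-1, 158), 197), 2051), Rational(-1, 8394)) = Mul(Add(Rational(-197, 158), 2051), Rational(-1, 8394)) = Mul(Rational(323861, 158), Rational(-1, 8394)) = Rational(-323861, 1326252)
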